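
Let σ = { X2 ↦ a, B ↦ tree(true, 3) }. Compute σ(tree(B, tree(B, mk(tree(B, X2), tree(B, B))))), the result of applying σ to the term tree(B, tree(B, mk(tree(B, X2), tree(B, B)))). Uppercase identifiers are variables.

tree(tree(true, 3), tree(tree(true, 3), mk(tree(tree(true, 3), a), tree(tree(true, 3), tree(true, 3)))))

Replace each occurrence of X2 with a.
Replace each occurrence of B with tree(true, 3).
Result: tree(tree(true, 3), tree(tree(true, 3), mk(tree(tree(true, 3), a), tree(tree(true, 3), tree(true, 3))))).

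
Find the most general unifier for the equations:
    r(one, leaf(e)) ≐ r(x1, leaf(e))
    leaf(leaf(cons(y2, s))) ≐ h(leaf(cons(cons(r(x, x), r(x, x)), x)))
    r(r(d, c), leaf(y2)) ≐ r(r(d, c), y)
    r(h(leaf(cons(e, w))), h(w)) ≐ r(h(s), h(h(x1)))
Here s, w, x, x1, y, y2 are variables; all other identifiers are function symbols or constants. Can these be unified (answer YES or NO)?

Decompose r/2: one ≐ x1,  leaf(e) ≐ leaf(e).
Bind x1 := one; substituting into the one remaining equation that mentions x1 gives: r(h(leaf(cons(e, w))), h(w)) ≐ r(h(s), h(h(one))).
Delete trivial equation leaf(e) ≐ leaf(e).
Clash: head symbols differ (leaf/1 vs h/1); no unifier exists.

NO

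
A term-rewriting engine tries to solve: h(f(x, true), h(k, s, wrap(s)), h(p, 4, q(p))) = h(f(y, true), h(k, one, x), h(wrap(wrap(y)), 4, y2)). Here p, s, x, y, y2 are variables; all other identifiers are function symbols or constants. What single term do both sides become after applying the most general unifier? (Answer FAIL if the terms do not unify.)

h(f(wrap(one), true), h(k, one, wrap(one)), h(wrap(wrap(wrap(one))), 4, q(wrap(wrap(wrap(one))))))

Decompose h/3: f(x, true) = f(y, true),  h(k, s, wrap(s)) = h(k, one, x),  h(p, 4, q(p)) = h(wrap(wrap(y)), 4, y2).
Decompose f/2: x = y,  true = true.
Bind x := y; substituting into the one remaining equation that mentions x gives: h(k, s, wrap(s)) = h(k, one, y).
Delete trivial equation true = true.
Decompose h/3: k = k,  s = one,  wrap(s) = y.
Delete trivial equation k = k.
Bind s := one; substituting into the one remaining equation that mentions s gives: wrap(one) = y.
Bind y := wrap(one); substituting into the remaining equation gives: h(p, 4, q(p)) = h(wrap(wrap(wrap(one))), 4, y2). Substituting into the earlier binding gives x := wrap(one).
Decompose h/3: p = wrap(wrap(wrap(one))),  4 = 4,  q(p) = y2.
Bind p := wrap(wrap(wrap(one))); substituting into the one remaining equation that mentions p gives: q(wrap(wrap(wrap(one)))) = y2.
Delete trivial equation 4 = 4.
Bind y2 := q(wrap(wrap(wrap(one)))).
Applying the MGU to either side gives h(f(wrap(one), true), h(k, one, wrap(one)), h(wrap(wrap(wrap(one))), 4, q(wrap(wrap(wrap(one)))))).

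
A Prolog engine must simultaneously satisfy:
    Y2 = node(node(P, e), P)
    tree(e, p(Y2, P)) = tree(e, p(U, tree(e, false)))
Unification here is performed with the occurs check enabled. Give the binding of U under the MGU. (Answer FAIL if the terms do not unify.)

node(node(tree(e, false), e), tree(e, false))

Bind Y2 := node(node(P, e), P); substituting into the remaining equation gives: tree(e, p(node(node(P, e), P), P)) = tree(e, p(U, tree(e, false))).
Decompose tree/2: e = e,  p(node(node(P, e), P), P) = p(U, tree(e, false)).
Delete trivial equation e = e.
Decompose p/2: node(node(P, e), P) = U,  P = tree(e, false).
Bind U := node(node(P, e), P); no other remaining equation mentions U.
Bind P := tree(e, false). Substituting into the earlier bindings gives Y2 := node(node(tree(e, false), e), tree(e, false)), U := node(node(tree(e, false), e), tree(e, false)).
MGU = { Y2 = node(node(tree(e, false), e), tree(e, false)), U = node(node(tree(e, false), e), tree(e, false)), P = tree(e, false) }, so U = node(node(tree(e, false), e), tree(e, false)).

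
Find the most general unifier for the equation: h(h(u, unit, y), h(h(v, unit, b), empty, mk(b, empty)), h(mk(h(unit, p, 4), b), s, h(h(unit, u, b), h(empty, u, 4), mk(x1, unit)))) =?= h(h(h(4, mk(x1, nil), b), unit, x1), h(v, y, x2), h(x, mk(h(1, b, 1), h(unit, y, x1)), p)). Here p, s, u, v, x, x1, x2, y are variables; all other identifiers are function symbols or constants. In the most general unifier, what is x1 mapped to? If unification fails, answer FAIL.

Decompose h/3: h(u, unit, y) =?= h(h(4, mk(x1, nil), b), unit, x1),  h(h(v, unit, b), empty, mk(b, empty)) =?= h(v, y, x2),  h(mk(h(unit, p, 4), b), s, h(h(unit, u, b), h(empty, u, 4), mk(x1, unit))) =?= h(x, mk(h(1, b, 1), h(unit, y, x1)), p).
Decompose h/3: u =?= h(4, mk(x1, nil), b),  unit =?= unit,  y =?= x1.
Bind u := h(4, mk(x1, nil), b); substituting into the one remaining equation that mentions u gives: h(mk(h(unit, p, 4), b), s, h(h(unit, h(4, mk(x1, nil), b), b), h(empty, h(4, mk(x1, nil), b), 4), mk(x1, unit))) =?= h(x, mk(h(1, b, 1), h(unit, y, x1)), p).
Delete trivial equation unit =?= unit.
Bind y := x1; substituting into the remaining equations gives: h(h(v, unit, b), empty, mk(b, empty)) =?= h(v, x1, x2),  h(mk(h(unit, p, 4), b), s, h(h(unit, h(4, mk(x1, nil), b), b), h(empty, h(4, mk(x1, nil), b), 4), mk(x1, unit))) =?= h(x, mk(h(1, b, 1), h(unit, x1, x1)), p).
Decompose h/3: h(v, unit, b) =?= v,  empty =?= x1,  mk(b, empty) =?= x2.
Occurs check fails: v occurs in h(v, unit, b); the equation v =?= h(v, unit, b) has no finite solution.

FAIL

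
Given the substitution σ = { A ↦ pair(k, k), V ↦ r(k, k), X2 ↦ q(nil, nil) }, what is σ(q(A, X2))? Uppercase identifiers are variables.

q(pair(k, k), q(nil, nil))

Replace each occurrence of A with pair(k, k).
Replace each occurrence of X2 with q(nil, nil).
Result: q(pair(k, k), q(nil, nil)).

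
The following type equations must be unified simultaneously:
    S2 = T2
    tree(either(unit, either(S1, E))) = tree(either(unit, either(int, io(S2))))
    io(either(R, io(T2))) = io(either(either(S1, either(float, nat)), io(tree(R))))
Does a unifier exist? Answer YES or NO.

YES

Bind S2 := T2; substituting into the one remaining equation that mentions S2 gives: tree(either(unit, either(S1, E))) = tree(either(unit, either(int, io(T2)))).
Decompose tree/1: either(unit, either(S1, E)) = either(unit, either(int, io(T2))).
Decompose either/2: unit = unit,  either(S1, E) = either(int, io(T2)).
Delete trivial equation unit = unit.
Decompose either/2: S1 = int,  E = io(T2).
Bind S1 := int; substituting into the one remaining equation that mentions S1 gives: io(either(R, io(T2))) = io(either(either(int, either(float, nat)), io(tree(R)))).
Bind E := io(T2); no other remaining equation mentions E.
Decompose io/1: either(R, io(T2)) = either(either(int, either(float, nat)), io(tree(R))).
Decompose either/2: R = either(int, either(float, nat)),  io(T2) = io(tree(R)).
Bind R := either(int, either(float, nat)); substituting into the remaining equation gives: io(T2) = io(tree(either(int, either(float, nat)))).
Decompose io/1: T2 = tree(either(int, either(float, nat))).
Bind T2 := tree(either(int, either(float, nat))). Substituting into the earlier bindings gives S2 := tree(either(int, either(float, nat))), E := io(tree(either(int, either(float, nat)))).
No equations remain and no clash or occurs-check failure arose, so a unifier exists.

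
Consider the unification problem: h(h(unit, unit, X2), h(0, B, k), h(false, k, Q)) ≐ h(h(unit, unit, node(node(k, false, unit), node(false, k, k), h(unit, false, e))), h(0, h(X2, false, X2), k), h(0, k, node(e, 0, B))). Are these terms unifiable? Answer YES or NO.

Decompose h/3: h(unit, unit, X2) ≐ h(unit, unit, node(node(k, false, unit), node(false, k, k), h(unit, false, e))),  h(0, B, k) ≐ h(0, h(X2, false, X2), k),  h(false, k, Q) ≐ h(0, k, node(e, 0, B)).
Decompose h/3: unit ≐ unit,  unit ≐ unit,  X2 ≐ node(node(k, false, unit), node(false, k, k), h(unit, false, e)).
Delete trivial equation unit ≐ unit.
Delete trivial equation unit ≐ unit.
Bind X2 := node(node(k, false, unit), node(false, k, k), h(unit, false, e)); substituting into the one remaining equation that mentions X2 gives: h(0, B, k) ≐ h(0, h(node(node(k, false, unit), node(false, k, k), h(unit, false, e)), false, node(node(k, false, unit), node(false, k, k), h(unit, false, e))), k).
Decompose h/3: 0 ≐ 0,  B ≐ h(node(node(k, false, unit), node(false, k, k), h(unit, false, e)), false, node(node(k, false, unit), node(false, k, k), h(unit, false, e))),  k ≐ k.
Delete trivial equation 0 ≐ 0.
Bind B := h(node(node(k, false, unit), node(false, k, k), h(unit, false, e)), false, node(node(k, false, unit), node(false, k, k), h(unit, false, e))); substituting into the one remaining equation that mentions B gives: h(false, k, Q) ≐ h(0, k, node(e, 0, h(node(node(k, false, unit), node(false, k, k), h(unit, false, e)), false, node(node(k, false, unit), node(false, k, k), h(unit, false, e))))).
Delete trivial equation k ≐ k.
Decompose h/3: false ≐ 0,  k ≐ k,  Q ≐ node(e, 0, h(node(node(k, false, unit), node(false, k, k), h(unit, false, e)), false, node(node(k, false, unit), node(false, k, k), h(unit, false, e)))).
Clash: constants false and 0 differ; no unifier exists.

NO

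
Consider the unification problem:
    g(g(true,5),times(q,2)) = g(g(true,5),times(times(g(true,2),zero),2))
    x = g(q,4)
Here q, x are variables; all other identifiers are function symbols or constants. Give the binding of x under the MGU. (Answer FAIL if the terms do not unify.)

g(times(g(true,2),zero),4)

Decompose g/2: g(true,5) = g(true,5),  times(q,2) = times(times(g(true,2),zero),2).
Delete trivial equation g(true,5) = g(true,5).
Decompose times/2: q = times(g(true,2),zero),  2 = 2.
Bind q := times(g(true,2),zero); substituting into the one remaining equation that mentions q gives: x = g(times(g(true,2),zero),4).
Delete trivial equation 2 = 2.
Bind x := g(times(g(true,2),zero),4).
MGU = { q := times(g(true,2),zero), x := g(times(g(true,2),zero),4) }, so x := g(times(g(true,2),zero),4).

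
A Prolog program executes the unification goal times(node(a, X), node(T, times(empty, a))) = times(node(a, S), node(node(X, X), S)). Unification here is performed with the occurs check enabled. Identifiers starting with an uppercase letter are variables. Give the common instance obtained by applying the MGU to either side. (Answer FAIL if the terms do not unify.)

Decompose times/2: node(a, X) = node(a, S),  node(T, times(empty, a)) = node(node(X, X), S).
Decompose node/2: a = a,  X = S.
Delete trivial equation a = a.
Bind X := S; substituting into the remaining equation gives: node(T, times(empty, a)) = node(node(S, S), S).
Decompose node/2: T = node(S, S),  times(empty, a) = S.
Bind T := node(S, S); no other remaining equation mentions T.
Bind S := times(empty, a). Substituting into the earlier bindings gives X := times(empty, a), T := node(times(empty, a), times(empty, a)).
Applying the MGU to either side gives times(node(a, times(empty, a)), node(node(times(empty, a), times(empty, a)), times(empty, a))).

times(node(a, times(empty, a)), node(node(times(empty, a), times(empty, a)), times(empty, a)))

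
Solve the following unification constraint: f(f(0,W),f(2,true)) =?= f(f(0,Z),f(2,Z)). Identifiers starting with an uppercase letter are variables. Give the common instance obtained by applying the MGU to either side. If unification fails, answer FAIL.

f(f(0,true),f(2,true))

Decompose f/2: f(0,W) =?= f(0,Z),  f(2,true) =?= f(2,Z).
Decompose f/2: 0 =?= 0,  W =?= Z.
Delete trivial equation 0 =?= 0.
Bind W := Z; no other remaining equation mentions W.
Decompose f/2: 2 =?= 2,  true =?= Z.
Delete trivial equation 2 =?= 2.
Bind Z := true. Substituting into the earlier binding gives W := true.
Applying the MGU to either side gives f(f(0,true),f(2,true)).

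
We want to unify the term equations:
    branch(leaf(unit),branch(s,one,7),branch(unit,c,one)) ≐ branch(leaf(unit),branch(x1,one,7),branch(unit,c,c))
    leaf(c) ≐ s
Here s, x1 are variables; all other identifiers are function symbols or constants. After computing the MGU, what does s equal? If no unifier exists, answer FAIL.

Decompose branch/3: leaf(unit) ≐ leaf(unit),  branch(s,one,7) ≐ branch(x1,one,7),  branch(unit,c,one) ≐ branch(unit,c,c).
Delete trivial equation leaf(unit) ≐ leaf(unit).
Decompose branch/3: s ≐ x1,  one ≐ one,  7 ≐ 7.
Bind s := x1; substituting into the one remaining equation that mentions s gives: leaf(c) ≐ x1.
Delete trivial equation one ≐ one.
Delete trivial equation 7 ≐ 7.
Decompose branch/3: unit ≐ unit,  c ≐ c,  one ≐ c.
Delete trivial equation unit ≐ unit.
Delete trivial equation c ≐ c.
Clash: constants one and c differ; no unifier exists.

FAIL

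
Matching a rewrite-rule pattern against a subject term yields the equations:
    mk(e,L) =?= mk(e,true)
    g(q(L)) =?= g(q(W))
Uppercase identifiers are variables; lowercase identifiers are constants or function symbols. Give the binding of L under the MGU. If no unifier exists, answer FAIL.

Decompose mk/2: e =?= e,  L =?= true.
Delete trivial equation e =?= e.
Bind L := true; substituting into the remaining equation gives: g(q(true)) =?= g(q(W)).
Decompose g/1: q(true) =?= q(W).
Decompose q/1: true =?= W.
Bind W := true.
MGU = { L ↦ true, W ↦ true }, so L ↦ true.

true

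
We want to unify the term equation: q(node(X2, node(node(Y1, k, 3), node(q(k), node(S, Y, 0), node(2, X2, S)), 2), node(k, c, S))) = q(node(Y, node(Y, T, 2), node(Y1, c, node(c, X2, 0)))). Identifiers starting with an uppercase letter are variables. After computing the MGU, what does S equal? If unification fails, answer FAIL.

node(c, node(k, k, 3), 0)

Decompose q/1: node(X2, node(node(Y1, k, 3), node(q(k), node(S, Y, 0), node(2, X2, S)), 2), node(k, c, S)) = node(Y, node(Y, T, 2), node(Y1, c, node(c, X2, 0))).
Decompose node/3: X2 = Y,  node(node(Y1, k, 3), node(q(k), node(S, Y, 0), node(2, X2, S)), 2) = node(Y, T, 2),  node(k, c, S) = node(Y1, c, node(c, X2, 0)).
Bind X2 := Y; substituting into the remaining equations gives: node(node(Y1, k, 3), node(q(k), node(S, Y, 0), node(2, Y, S)), 2) = node(Y, T, 2),  node(k, c, S) = node(Y1, c, node(c, Y, 0)).
Decompose node/3: node(Y1, k, 3) = Y,  node(q(k), node(S, Y, 0), node(2, Y, S)) = T,  2 = 2.
Bind Y := node(Y1, k, 3); substituting into the 2 remaining equations that mention Y gives: node(q(k), node(S, node(Y1, k, 3), 0), node(2, node(Y1, k, 3), S)) = T,  node(k, c, S) = node(Y1, c, node(c, node(Y1, k, 3), 0)). Substituting into the earlier binding gives X2 := node(Y1, k, 3).
Bind T := node(q(k), node(S, node(Y1, k, 3), 0), node(2, node(Y1, k, 3), S)); no other remaining equation mentions T.
Delete trivial equation 2 = 2.
Decompose node/3: k = Y1,  c = c,  S = node(c, node(Y1, k, 3), 0).
Bind Y1 := k; substituting into the one remaining equation that mentions Y1 gives: S = node(c, node(k, k, 3), 0). Substituting into the earlier bindings gives X2 := node(k, k, 3), Y := node(k, k, 3), T := node(q(k), node(S, node(k, k, 3), 0), node(2, node(k, k, 3), S)).
Delete trivial equation c = c.
Bind S := node(c, node(k, k, 3), 0). Substituting into the earlier binding gives T := node(q(k), node(node(c, node(k, k, 3), 0), node(k, k, 3), 0), node(2, node(k, k, 3), node(c, node(k, k, 3), 0))).
MGU = { X2 -> node(k, k, 3), Y -> node(k, k, 3), T -> node(q(k), node(node(c, node(k, k, 3), 0), node(k, k, 3), 0), node(2, node(k, k, 3), node(c, node(k, k, 3), 0))), Y1 -> k, S -> node(c, node(k, k, 3), 0) }, so S -> node(c, node(k, k, 3), 0).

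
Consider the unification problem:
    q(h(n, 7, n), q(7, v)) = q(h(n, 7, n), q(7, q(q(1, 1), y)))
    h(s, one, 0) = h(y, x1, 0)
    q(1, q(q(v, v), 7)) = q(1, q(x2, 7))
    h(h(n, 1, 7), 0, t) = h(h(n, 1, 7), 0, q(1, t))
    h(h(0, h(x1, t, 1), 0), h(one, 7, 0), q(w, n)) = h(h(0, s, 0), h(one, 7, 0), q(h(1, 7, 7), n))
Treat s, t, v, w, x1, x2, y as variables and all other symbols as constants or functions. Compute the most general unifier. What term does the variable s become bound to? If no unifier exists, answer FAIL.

FAIL

Decompose q/2: h(n, 7, n) = h(n, 7, n),  q(7, v) = q(7, q(q(1, 1), y)).
Delete trivial equation h(n, 7, n) = h(n, 7, n).
Decompose q/2: 7 = 7,  v = q(q(1, 1), y).
Delete trivial equation 7 = 7.
Bind v := q(q(1, 1), y); substituting into the one remaining equation that mentions v gives: q(1, q(q(q(q(1, 1), y), q(q(1, 1), y)), 7)) = q(1, q(x2, 7)).
Decompose h/3: s = y,  one = x1,  0 = 0.
Bind s := y; substituting into the one remaining equation that mentions s gives: h(h(0, h(x1, t, 1), 0), h(one, 7, 0), q(w, n)) = h(h(0, y, 0), h(one, 7, 0), q(h(1, 7, 7), n)).
Bind x1 := one; substituting into the one remaining equation that mentions x1 gives: h(h(0, h(one, t, 1), 0), h(one, 7, 0), q(w, n)) = h(h(0, y, 0), h(one, 7, 0), q(h(1, 7, 7), n)).
Delete trivial equation 0 = 0.
Decompose q/2: 1 = 1,  q(q(q(q(1, 1), y), q(q(1, 1), y)), 7) = q(x2, 7).
Delete trivial equation 1 = 1.
Decompose q/2: q(q(q(1, 1), y), q(q(1, 1), y)) = x2,  7 = 7.
Bind x2 := q(q(q(1, 1), y), q(q(1, 1), y)); no other remaining equation mentions x2.
Delete trivial equation 7 = 7.
Decompose h/3: h(n, 1, 7) = h(n, 1, 7),  0 = 0,  t = q(1, t).
Delete trivial equation h(n, 1, 7) = h(n, 1, 7).
Delete trivial equation 0 = 0.
Occurs check fails: t occurs in q(1, t); the equation t = q(1, t) has no finite solution.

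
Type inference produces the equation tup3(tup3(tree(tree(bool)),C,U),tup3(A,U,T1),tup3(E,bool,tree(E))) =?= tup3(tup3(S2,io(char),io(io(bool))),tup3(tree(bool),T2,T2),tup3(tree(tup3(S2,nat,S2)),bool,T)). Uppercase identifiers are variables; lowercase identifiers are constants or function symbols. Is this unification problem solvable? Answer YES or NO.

YES

Decompose tup3/3: tup3(tree(tree(bool)),C,U) =?= tup3(S2,io(char),io(io(bool))),  tup3(A,U,T1) =?= tup3(tree(bool),T2,T2),  tup3(E,bool,tree(E)) =?= tup3(tree(tup3(S2,nat,S2)),bool,T).
Decompose tup3/3: tree(tree(bool)) =?= S2,  C =?= io(char),  U =?= io(io(bool)).
Bind S2 := tree(tree(bool)); substituting into the one remaining equation that mentions S2 gives: tup3(E,bool,tree(E)) =?= tup3(tree(tup3(tree(tree(bool)),nat,tree(tree(bool)))),bool,T).
Bind C := io(char); no other remaining equation mentions C.
Bind U := io(io(bool)); substituting into the one remaining equation that mentions U gives: tup3(A,io(io(bool)),T1) =?= tup3(tree(bool),T2,T2).
Decompose tup3/3: A =?= tree(bool),  io(io(bool)) =?= T2,  T1 =?= T2.
Bind A := tree(bool); no other remaining equation mentions A.
Bind T2 := io(io(bool)); substituting into the one remaining equation that mentions T2 gives: T1 =?= io(io(bool)).
Bind T1 := io(io(bool)); no other remaining equation mentions T1.
Decompose tup3/3: E =?= tree(tup3(tree(tree(bool)),nat,tree(tree(bool)))),  bool =?= bool,  tree(E) =?= T.
Bind E := tree(tup3(tree(tree(bool)),nat,tree(tree(bool)))); substituting into the one remaining equation that mentions E gives: tree(tree(tup3(tree(tree(bool)),nat,tree(tree(bool))))) =?= T.
Delete trivial equation bool =?= bool.
Bind T := tree(tree(tup3(tree(tree(bool)),nat,tree(tree(bool))))).
No equations remain and no clash or occurs-check failure arose, so a unifier exists.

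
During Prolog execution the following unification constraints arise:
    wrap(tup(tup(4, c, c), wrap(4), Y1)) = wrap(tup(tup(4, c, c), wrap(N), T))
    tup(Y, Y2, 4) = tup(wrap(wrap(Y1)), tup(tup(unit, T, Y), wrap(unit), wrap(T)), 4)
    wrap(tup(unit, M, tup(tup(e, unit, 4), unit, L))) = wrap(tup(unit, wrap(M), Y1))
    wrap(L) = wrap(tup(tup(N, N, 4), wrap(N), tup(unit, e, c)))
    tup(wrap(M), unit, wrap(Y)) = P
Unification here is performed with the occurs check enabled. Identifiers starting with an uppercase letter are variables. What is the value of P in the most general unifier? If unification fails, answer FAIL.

FAIL

Decompose wrap/1: tup(tup(4, c, c), wrap(4), Y1) = tup(tup(4, c, c), wrap(N), T).
Decompose tup/3: tup(4, c, c) = tup(4, c, c),  wrap(4) = wrap(N),  Y1 = T.
Delete trivial equation tup(4, c, c) = tup(4, c, c).
Decompose wrap/1: 4 = N.
Bind N := 4; substituting into the one remaining equation that mentions N gives: wrap(L) = wrap(tup(tup(4, 4, 4), wrap(4), tup(unit, e, c))).
Bind Y1 := T; substituting into the 2 remaining equations that mention Y1 gives: tup(Y, Y2, 4) = tup(wrap(wrap(T)), tup(tup(unit, T, Y), wrap(unit), wrap(T)), 4),  wrap(tup(unit, M, tup(tup(e, unit, 4), unit, L))) = wrap(tup(unit, wrap(M), T)).
Decompose tup/3: Y = wrap(wrap(T)),  Y2 = tup(tup(unit, T, Y), wrap(unit), wrap(T)),  4 = 4.
Bind Y := wrap(wrap(T)); substituting into the 2 remaining equations that mention Y gives: Y2 = tup(tup(unit, T, wrap(wrap(T))), wrap(unit), wrap(T)),  tup(wrap(M), unit, wrap(wrap(wrap(T)))) = P.
Bind Y2 := tup(tup(unit, T, wrap(wrap(T))), wrap(unit), wrap(T)); no other remaining equation mentions Y2.
Delete trivial equation 4 = 4.
Decompose wrap/1: tup(unit, M, tup(tup(e, unit, 4), unit, L)) = tup(unit, wrap(M), T).
Decompose tup/3: unit = unit,  M = wrap(M),  tup(tup(e, unit, 4), unit, L) = T.
Delete trivial equation unit = unit.
Occurs check fails: M occurs in wrap(M); the equation M = wrap(M) has no finite solution.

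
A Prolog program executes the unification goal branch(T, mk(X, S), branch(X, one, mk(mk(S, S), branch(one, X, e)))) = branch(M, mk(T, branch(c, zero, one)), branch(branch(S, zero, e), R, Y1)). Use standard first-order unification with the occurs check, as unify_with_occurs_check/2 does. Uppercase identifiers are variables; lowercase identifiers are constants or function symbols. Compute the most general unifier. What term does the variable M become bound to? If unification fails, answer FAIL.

Decompose branch/3: T = M,  mk(X, S) = mk(T, branch(c, zero, one)),  branch(X, one, mk(mk(S, S), branch(one, X, e))) = branch(branch(S, zero, e), R, Y1).
Bind T := M; substituting into the one remaining equation that mentions T gives: mk(X, S) = mk(M, branch(c, zero, one)).
Decompose mk/2: X = M,  S = branch(c, zero, one).
Bind X := M; substituting into the one remaining equation that mentions X gives: branch(M, one, mk(mk(S, S), branch(one, M, e))) = branch(branch(S, zero, e), R, Y1).
Bind S := branch(c, zero, one); substituting into the remaining equation gives: branch(M, one, mk(mk(branch(c, zero, one), branch(c, zero, one)), branch(one, M, e))) = branch(branch(branch(c, zero, one), zero, e), R, Y1).
Decompose branch/3: M = branch(branch(c, zero, one), zero, e),  one = R,  mk(mk(branch(c, zero, one), branch(c, zero, one)), branch(one, M, e)) = Y1.
Bind M := branch(branch(c, zero, one), zero, e); substituting into the one remaining equation that mentions M gives: mk(mk(branch(c, zero, one), branch(c, zero, one)), branch(one, branch(branch(c, zero, one), zero, e), e)) = Y1. Substituting into the earlier bindings gives T := branch(branch(c, zero, one), zero, e), X := branch(branch(c, zero, one), zero, e).
Bind R := one; no other remaining equation mentions R.
Bind Y1 := mk(mk(branch(c, zero, one), branch(c, zero, one)), branch(one, branch(branch(c, zero, one), zero, e), e)).
MGU = { T ↦ branch(branch(c, zero, one), zero, e), X ↦ branch(branch(c, zero, one), zero, e), S ↦ branch(c, zero, one), M ↦ branch(branch(c, zero, one), zero, e), R ↦ one, Y1 ↦ mk(mk(branch(c, zero, one), branch(c, zero, one)), branch(one, branch(branch(c, zero, one), zero, e), e)) }, so M ↦ branch(branch(c, zero, one), zero, e).

branch(branch(c, zero, one), zero, e)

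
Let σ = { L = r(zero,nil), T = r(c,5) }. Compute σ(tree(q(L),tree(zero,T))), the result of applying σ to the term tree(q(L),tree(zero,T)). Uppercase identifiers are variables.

tree(q(r(zero,nil)),tree(zero,r(c,5)))

Replace each occurrence of L with r(zero,nil).
Replace each occurrence of T with r(c,5).
Result: tree(q(r(zero,nil)),tree(zero,r(c,5))).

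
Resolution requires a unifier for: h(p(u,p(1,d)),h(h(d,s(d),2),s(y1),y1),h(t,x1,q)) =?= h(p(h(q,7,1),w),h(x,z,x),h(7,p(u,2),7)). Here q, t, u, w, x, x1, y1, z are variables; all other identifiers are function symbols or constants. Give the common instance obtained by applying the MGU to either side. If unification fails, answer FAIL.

h(p(h(7,7,1),p(1,d)),h(h(d,s(d),2),s(h(d,s(d),2)),h(d,s(d),2)),h(7,p(h(7,7,1),2),7))

Decompose h/3: p(u,p(1,d)) =?= p(h(q,7,1),w),  h(h(d,s(d),2),s(y1),y1) =?= h(x,z,x),  h(t,x1,q) =?= h(7,p(u,2),7).
Decompose p/2: u =?= h(q,7,1),  p(1,d) =?= w.
Bind u := h(q,7,1); substituting into the one remaining equation that mentions u gives: h(t,x1,q) =?= h(7,p(h(q,7,1),2),7).
Bind w := p(1,d); no other remaining equation mentions w.
Decompose h/3: h(d,s(d),2) =?= x,  s(y1) =?= z,  y1 =?= x.
Bind x := h(d,s(d),2); substituting into the one remaining equation that mentions x gives: y1 =?= h(d,s(d),2).
Bind z := s(y1); no other remaining equation mentions z.
Bind y1 := h(d,s(d),2); no other remaining equation mentions y1. Substituting into the earlier binding gives z := s(h(d,s(d),2)).
Decompose h/3: t =?= 7,  x1 =?= p(h(q,7,1),2),  q =?= 7.
Bind t := 7; no other remaining equation mentions t.
Bind x1 := p(h(q,7,1),2); no other remaining equation mentions x1.
Bind q := 7. Substituting into the earlier bindings gives u := h(7,7,1), x1 := p(h(7,7,1),2).
Applying the MGU to either side gives h(p(h(7,7,1),p(1,d)),h(h(d,s(d),2),s(h(d,s(d),2)),h(d,s(d),2)),h(7,p(h(7,7,1),2),7)).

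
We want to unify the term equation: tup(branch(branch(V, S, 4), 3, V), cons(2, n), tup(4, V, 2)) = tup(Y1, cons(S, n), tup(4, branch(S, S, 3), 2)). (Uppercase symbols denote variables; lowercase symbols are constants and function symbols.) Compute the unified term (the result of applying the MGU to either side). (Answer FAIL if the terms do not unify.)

tup(branch(branch(branch(2, 2, 3), 2, 4), 3, branch(2, 2, 3)), cons(2, n), tup(4, branch(2, 2, 3), 2))

Decompose tup/3: branch(branch(V, S, 4), 3, V) = Y1,  cons(2, n) = cons(S, n),  tup(4, V, 2) = tup(4, branch(S, S, 3), 2).
Bind Y1 := branch(branch(V, S, 4), 3, V); no other remaining equation mentions Y1.
Decompose cons/2: 2 = S,  n = n.
Bind S := 2; substituting into the one remaining equation that mentions S gives: tup(4, V, 2) = tup(4, branch(2, 2, 3), 2). Substituting into the earlier binding gives Y1 := branch(branch(V, 2, 4), 3, V).
Delete trivial equation n = n.
Decompose tup/3: 4 = 4,  V = branch(2, 2, 3),  2 = 2.
Delete trivial equation 4 = 4.
Bind V := branch(2, 2, 3); no other remaining equation mentions V. Substituting into the earlier binding gives Y1 := branch(branch(branch(2, 2, 3), 2, 4), 3, branch(2, 2, 3)).
Delete trivial equation 2 = 2.
Applying the MGU to either side gives tup(branch(branch(branch(2, 2, 3), 2, 4), 3, branch(2, 2, 3)), cons(2, n), tup(4, branch(2, 2, 3), 2)).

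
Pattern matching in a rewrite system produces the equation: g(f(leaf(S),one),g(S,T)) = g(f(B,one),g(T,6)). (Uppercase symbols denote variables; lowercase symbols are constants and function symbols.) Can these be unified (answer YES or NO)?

Decompose g/2: f(leaf(S),one) = f(B,one),  g(S,T) = g(T,6).
Decompose f/2: leaf(S) = B,  one = one.
Bind B := leaf(S); no other remaining equation mentions B.
Delete trivial equation one = one.
Decompose g/2: S = T,  T = 6.
Bind S := T; no other remaining equation mentions S. Substituting into the earlier binding gives B := leaf(T).
Bind T := 6. Substituting into the earlier bindings gives B := leaf(6), S := 6.
No equations remain and no clash or occurs-check failure arose, so a unifier exists.

YES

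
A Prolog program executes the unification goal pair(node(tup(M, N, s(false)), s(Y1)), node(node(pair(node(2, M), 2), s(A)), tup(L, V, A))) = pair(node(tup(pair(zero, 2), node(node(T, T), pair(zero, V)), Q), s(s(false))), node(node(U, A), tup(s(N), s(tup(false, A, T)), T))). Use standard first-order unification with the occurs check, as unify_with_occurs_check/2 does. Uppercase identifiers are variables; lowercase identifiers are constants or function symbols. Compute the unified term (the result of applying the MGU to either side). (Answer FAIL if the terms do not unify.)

FAIL

Decompose pair/2: node(tup(M, N, s(false)), s(Y1)) = node(tup(pair(zero, 2), node(node(T, T), pair(zero, V)), Q), s(s(false))),  node(node(pair(node(2, M), 2), s(A)), tup(L, V, A)) = node(node(U, A), tup(s(N), s(tup(false, A, T)), T)).
Decompose node/2: tup(M, N, s(false)) = tup(pair(zero, 2), node(node(T, T), pair(zero, V)), Q),  s(Y1) = s(s(false)).
Decompose tup/3: M = pair(zero, 2),  N = node(node(T, T), pair(zero, V)),  s(false) = Q.
Bind M := pair(zero, 2); substituting into the one remaining equation that mentions M gives: node(node(pair(node(2, pair(zero, 2)), 2), s(A)), tup(L, V, A)) = node(node(U, A), tup(s(N), s(tup(false, A, T)), T)).
Bind N := node(node(T, T), pair(zero, V)); substituting into the one remaining equation that mentions N gives: node(node(pair(node(2, pair(zero, 2)), 2), s(A)), tup(L, V, A)) = node(node(U, A), tup(s(node(node(T, T), pair(zero, V))), s(tup(false, A, T)), T)).
Bind Q := s(false); no other remaining equation mentions Q.
Decompose s/1: Y1 = s(false).
Bind Y1 := s(false); no other remaining equation mentions Y1.
Decompose node/2: node(pair(node(2, pair(zero, 2)), 2), s(A)) = node(U, A),  tup(L, V, A) = tup(s(node(node(T, T), pair(zero, V))), s(tup(false, A, T)), T).
Decompose node/2: pair(node(2, pair(zero, 2)), 2) = U,  s(A) = A.
Bind U := pair(node(2, pair(zero, 2)), 2); no other remaining equation mentions U.
Occurs check fails: A occurs in s(A); the equation A = s(A) has no finite solution.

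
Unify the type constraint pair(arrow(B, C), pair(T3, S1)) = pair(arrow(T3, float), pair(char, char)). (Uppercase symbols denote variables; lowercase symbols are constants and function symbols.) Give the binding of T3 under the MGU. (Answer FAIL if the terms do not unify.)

Decompose pair/2: arrow(B, C) = arrow(T3, float),  pair(T3, S1) = pair(char, char).
Decompose arrow/2: B = T3,  C = float.
Bind B := T3; no other remaining equation mentions B.
Bind C := float; no other remaining equation mentions C.
Decompose pair/2: T3 = char,  S1 = char.
Bind T3 := char; no other remaining equation mentions T3. Substituting into the earlier binding gives B := char.
Bind S1 := char.
MGU = { B -> char, C -> float, T3 -> char, S1 -> char }, so T3 -> char.

char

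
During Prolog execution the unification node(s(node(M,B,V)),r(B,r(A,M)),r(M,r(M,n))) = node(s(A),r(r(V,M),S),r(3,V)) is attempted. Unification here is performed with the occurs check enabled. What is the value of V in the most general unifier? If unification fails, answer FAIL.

r(3,n)

Decompose node/3: s(node(M,B,V)) = s(A),  r(B,r(A,M)) = r(r(V,M),S),  r(M,r(M,n)) = r(3,V).
Decompose s/1: node(M,B,V) = A.
Bind A := node(M,B,V); substituting into the one remaining equation that mentions A gives: r(B,r(node(M,B,V),M)) = r(r(V,M),S).
Decompose r/2: B = r(V,M),  r(node(M,B,V),M) = S.
Bind B := r(V,M); substituting into the one remaining equation that mentions B gives: r(node(M,r(V,M),V),M) = S. Substituting into the earlier binding gives A := node(M,r(V,M),V).
Bind S := r(node(M,r(V,M),V),M); no other remaining equation mentions S.
Decompose r/2: M = 3,  r(M,n) = V.
Bind M := 3; substituting into the remaining equation gives: r(3,n) = V. Substituting into the earlier bindings gives A := node(3,r(V,3),V), B := r(V,3), S := r(node(3,r(V,3),V),3).
Bind V := r(3,n). Substituting into the earlier bindings gives A := node(3,r(r(3,n),3),r(3,n)), B := r(r(3,n),3), S := r(node(3,r(r(3,n),3),r(3,n)),3).
MGU = { A = node(3,r(r(3,n),3),r(3,n)), B = r(r(3,n),3), S = r(node(3,r(r(3,n),3),r(3,n)),3), M = 3, V = r(3,n) }, so V = r(3,n).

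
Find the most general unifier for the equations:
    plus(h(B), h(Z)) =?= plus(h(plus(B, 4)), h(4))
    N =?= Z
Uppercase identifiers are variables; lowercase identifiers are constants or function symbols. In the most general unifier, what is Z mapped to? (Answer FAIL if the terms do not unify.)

Decompose plus/2: h(B) =?= h(plus(B, 4)),  h(Z) =?= h(4).
Decompose h/1: B =?= plus(B, 4).
Occurs check fails: B occurs in plus(B, 4); the equation B =?= plus(B, 4) has no finite solution.

FAIL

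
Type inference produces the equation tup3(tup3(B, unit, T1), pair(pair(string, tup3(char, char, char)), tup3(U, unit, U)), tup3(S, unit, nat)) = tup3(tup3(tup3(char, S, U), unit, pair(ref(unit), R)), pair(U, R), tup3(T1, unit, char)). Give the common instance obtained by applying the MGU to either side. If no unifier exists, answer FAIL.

FAIL

Decompose tup3/3: tup3(B, unit, T1) = tup3(tup3(char, S, U), unit, pair(ref(unit), R)),  pair(pair(string, tup3(char, char, char)), tup3(U, unit, U)) = pair(U, R),  tup3(S, unit, nat) = tup3(T1, unit, char).
Decompose tup3/3: B = tup3(char, S, U),  unit = unit,  T1 = pair(ref(unit), R).
Bind B := tup3(char, S, U); no other remaining equation mentions B.
Delete trivial equation unit = unit.
Bind T1 := pair(ref(unit), R); substituting into the one remaining equation that mentions T1 gives: tup3(S, unit, nat) = tup3(pair(ref(unit), R), unit, char).
Decompose pair/2: pair(string, tup3(char, char, char)) = U,  tup3(U, unit, U) = R.
Bind U := pair(string, tup3(char, char, char)); substituting into the one remaining equation that mentions U gives: tup3(pair(string, tup3(char, char, char)), unit, pair(string, tup3(char, char, char))) = R. Substituting into the earlier binding gives B := tup3(char, S, pair(string, tup3(char, char, char))).
Bind R := tup3(pair(string, tup3(char, char, char)), unit, pair(string, tup3(char, char, char))); substituting into the remaining equation gives: tup3(S, unit, nat) = tup3(pair(ref(unit), tup3(pair(string, tup3(char, char, char)), unit, pair(string, tup3(char, char, char)))), unit, char). Substituting into the earlier binding gives T1 := pair(ref(unit), tup3(pair(string, tup3(char, char, char)), unit, pair(string, tup3(char, char, char)))).
Decompose tup3/3: S = pair(ref(unit), tup3(pair(string, tup3(char, char, char)), unit, pair(string, tup3(char, char, char)))),  unit = unit,  nat = char.
Bind S := pair(ref(unit), tup3(pair(string, tup3(char, char, char)), unit, pair(string, tup3(char, char, char)))); no other remaining equation mentions S. Substituting into the earlier binding gives B := tup3(char, pair(ref(unit), tup3(pair(string, tup3(char, char, char)), unit, pair(string, tup3(char, char, char)))), pair(string, tup3(char, char, char))).
Delete trivial equation unit = unit.
Clash: constants nat and char differ; no unifier exists.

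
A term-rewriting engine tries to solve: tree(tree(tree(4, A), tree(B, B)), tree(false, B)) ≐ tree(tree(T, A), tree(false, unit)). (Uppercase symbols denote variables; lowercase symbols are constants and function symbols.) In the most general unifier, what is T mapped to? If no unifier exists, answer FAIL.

tree(4, tree(unit, unit))

Decompose tree/2: tree(tree(4, A), tree(B, B)) ≐ tree(T, A),  tree(false, B) ≐ tree(false, unit).
Decompose tree/2: tree(4, A) ≐ T,  tree(B, B) ≐ A.
Bind T := tree(4, A); no other remaining equation mentions T.
Bind A := tree(B, B); no other remaining equation mentions A. Substituting into the earlier binding gives T := tree(4, tree(B, B)).
Decompose tree/2: false ≐ false,  B ≐ unit.
Delete trivial equation false ≐ false.
Bind B := unit. Substituting into the earlier bindings gives T := tree(4, tree(unit, unit)), A := tree(unit, unit).
MGU = { T ↦ tree(4, tree(unit, unit)), A ↦ tree(unit, unit), B ↦ unit }, so T ↦ tree(4, tree(unit, unit)).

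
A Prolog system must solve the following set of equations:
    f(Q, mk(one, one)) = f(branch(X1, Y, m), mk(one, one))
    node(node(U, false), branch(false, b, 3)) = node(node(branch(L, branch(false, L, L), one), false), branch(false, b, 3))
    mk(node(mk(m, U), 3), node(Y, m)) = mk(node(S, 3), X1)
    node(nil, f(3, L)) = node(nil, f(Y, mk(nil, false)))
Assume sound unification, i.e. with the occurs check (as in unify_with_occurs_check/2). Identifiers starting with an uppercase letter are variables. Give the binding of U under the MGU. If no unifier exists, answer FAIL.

Decompose f/2: Q = branch(X1, Y, m),  mk(one, one) = mk(one, one).
Bind Q := branch(X1, Y, m); no other remaining equation mentions Q.
Delete trivial equation mk(one, one) = mk(one, one).
Decompose node/2: node(U, false) = node(branch(L, branch(false, L, L), one), false),  branch(false, b, 3) = branch(false, b, 3).
Decompose node/2: U = branch(L, branch(false, L, L), one),  false = false.
Bind U := branch(L, branch(false, L, L), one); substituting into the one remaining equation that mentions U gives: mk(node(mk(m, branch(L, branch(false, L, L), one)), 3), node(Y, m)) = mk(node(S, 3), X1).
Delete trivial equation false = false.
Delete trivial equation branch(false, b, 3) = branch(false, b, 3).
Decompose mk/2: node(mk(m, branch(L, branch(false, L, L), one)), 3) = node(S, 3),  node(Y, m) = X1.
Decompose node/2: mk(m, branch(L, branch(false, L, L), one)) = S,  3 = 3.
Bind S := mk(m, branch(L, branch(false, L, L), one)); no other remaining equation mentions S.
Delete trivial equation 3 = 3.
Bind X1 := node(Y, m); no other remaining equation mentions X1. Substituting into the earlier binding gives Q := branch(node(Y, m), Y, m).
Decompose node/2: nil = nil,  f(3, L) = f(Y, mk(nil, false)).
Delete trivial equation nil = nil.
Decompose f/2: 3 = Y,  L = mk(nil, false).
Bind Y := 3; no other remaining equation mentions Y. Substituting into the earlier bindings gives Q := branch(node(3, m), 3, m), X1 := node(3, m).
Bind L := mk(nil, false). Substituting into the earlier bindings gives U := branch(mk(nil, false), branch(false, mk(nil, false), mk(nil, false)), one), S := mk(m, branch(mk(nil, false), branch(false, mk(nil, false), mk(nil, false)), one)).
MGU = { Q -> branch(node(3, m), 3, m), U -> branch(mk(nil, false), branch(false, mk(nil, false), mk(nil, false)), one), S -> mk(m, branch(mk(nil, false), branch(false, mk(nil, false), mk(nil, false)), one)), X1 -> node(3, m), Y -> 3, L -> mk(nil, false) }, so U -> branch(mk(nil, false), branch(false, mk(nil, false), mk(nil, false)), one).

branch(mk(nil, false), branch(false, mk(nil, false), mk(nil, false)), one)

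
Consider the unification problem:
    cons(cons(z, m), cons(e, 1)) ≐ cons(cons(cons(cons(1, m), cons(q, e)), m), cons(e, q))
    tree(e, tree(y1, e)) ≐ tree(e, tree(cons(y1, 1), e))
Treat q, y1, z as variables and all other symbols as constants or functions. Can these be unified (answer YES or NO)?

NO

Decompose cons/2: cons(z, m) ≐ cons(cons(cons(1, m), cons(q, e)), m),  cons(e, 1) ≐ cons(e, q).
Decompose cons/2: z ≐ cons(cons(1, m), cons(q, e)),  m ≐ m.
Bind z := cons(cons(1, m), cons(q, e)); no other remaining equation mentions z.
Delete trivial equation m ≐ m.
Decompose cons/2: e ≐ e,  1 ≐ q.
Delete trivial equation e ≐ e.
Bind q := 1; no other remaining equation mentions q. Substituting into the earlier binding gives z := cons(cons(1, m), cons(1, e)).
Decompose tree/2: e ≐ e,  tree(y1, e) ≐ tree(cons(y1, 1), e).
Delete trivial equation e ≐ e.
Decompose tree/2: y1 ≐ cons(y1, 1),  e ≐ e.
Occurs check fails: y1 occurs in cons(y1, 1); the equation y1 ≐ cons(y1, 1) has no finite solution.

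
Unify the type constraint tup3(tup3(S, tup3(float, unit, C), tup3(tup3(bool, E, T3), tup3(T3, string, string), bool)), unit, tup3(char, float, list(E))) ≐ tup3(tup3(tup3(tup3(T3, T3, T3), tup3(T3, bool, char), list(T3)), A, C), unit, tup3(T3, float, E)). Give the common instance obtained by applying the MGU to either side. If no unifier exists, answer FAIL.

FAIL

Decompose tup3/3: tup3(S, tup3(float, unit, C), tup3(tup3(bool, E, T3), tup3(T3, string, string), bool)) ≐ tup3(tup3(tup3(T3, T3, T3), tup3(T3, bool, char), list(T3)), A, C),  unit ≐ unit,  tup3(char, float, list(E)) ≐ tup3(T3, float, E).
Decompose tup3/3: S ≐ tup3(tup3(T3, T3, T3), tup3(T3, bool, char), list(T3)),  tup3(float, unit, C) ≐ A,  tup3(tup3(bool, E, T3), tup3(T3, string, string), bool) ≐ C.
Bind S := tup3(tup3(T3, T3, T3), tup3(T3, bool, char), list(T3)); no other remaining equation mentions S.
Bind A := tup3(float, unit, C); no other remaining equation mentions A.
Bind C := tup3(tup3(bool, E, T3), tup3(T3, string, string), bool); no other remaining equation mentions C. Substituting into the earlier binding gives A := tup3(float, unit, tup3(tup3(bool, E, T3), tup3(T3, string, string), bool)).
Delete trivial equation unit ≐ unit.
Decompose tup3/3: char ≐ T3,  float ≐ float,  list(E) ≐ E.
Bind T3 := char; no other remaining equation mentions T3. Substituting into the earlier bindings gives S := tup3(tup3(char, char, char), tup3(char, bool, char), list(char)), A := tup3(float, unit, tup3(tup3(bool, E, char), tup3(char, string, string), bool)), C := tup3(tup3(bool, E, char), tup3(char, string, string), bool).
Delete trivial equation float ≐ float.
Occurs check fails: E occurs in list(E); the equation E ≐ list(E) has no finite solution.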